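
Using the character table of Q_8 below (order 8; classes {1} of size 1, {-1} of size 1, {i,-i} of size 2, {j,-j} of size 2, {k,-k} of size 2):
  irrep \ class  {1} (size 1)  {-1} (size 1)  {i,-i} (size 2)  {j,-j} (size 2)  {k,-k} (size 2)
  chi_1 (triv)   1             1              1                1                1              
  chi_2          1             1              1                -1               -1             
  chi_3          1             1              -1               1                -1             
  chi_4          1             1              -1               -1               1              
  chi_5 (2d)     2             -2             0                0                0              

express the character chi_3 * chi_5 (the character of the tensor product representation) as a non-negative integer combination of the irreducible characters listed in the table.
chi_3 tensor chi_5 = chi_5 (all other irreducibles have multiplicity 0).

Proof sketch: The character of a tensor product is the pointwise product (chi_3 * chi_5)(C) = chi_3(C) * chi_5(C):
  {1}: (1)*(2), {-1}: (1)*(-2), {i,-i}: (-1)*(0), {j,-j}: (1)*(0), {k,-k}: (-1)*(0)
so (chi_3 * chi_5) takes values
  {1} -> 2, {-1} -> -2, {i,-i} -> 0, {j,-j} -> 0, {k,-k} -> 0.
Now take the inner product of this character with each irreducible chi from the table, <chi_3*chi_5, chi> = (1/8) sum_C |C| (chi_3*chi_5)(C) conj(chi(C)):
  <chi_3*chi_5, chi_1> = (1/8)[1*(2)*conj(1) + 1*(-2)*conj(1) + 2*(0)*conj(1) + 2*(0)*conj(1) + 2*(0)*conj(1)]
      = (1/8)[(2) + (-2) + (0) + (0) + (0)] = 0/8 = 0
  <chi_3*chi_5, chi_2> = (1/8)[1*(2)*conj(1) + 1*(-2)*conj(1) + 2*(0)*conj(1) + 2*(0)*conj(-1) + 2*(0)*conj(-1)]
      = (1/8)[(2) + (-2) + (0) + (0) + (0)] = 0/8 = 0
  <chi_3*chi_5, chi_3> = (1/8)[1*(2)*conj(1) + 1*(-2)*conj(1) + 2*(0)*conj(-1) + 2*(0)*conj(1) + 2*(0)*conj(-1)]
      = (1/8)[(2) + (-2) + (0) + (0) + (0)] = 0/8 = 0
  <chi_3*chi_5, chi_4> = (1/8)[1*(2)*conj(1) + 1*(-2)*conj(1) + 2*(0)*conj(-1) + 2*(0)*conj(-1) + 2*(0)*conj(1)]
      = (1/8)[(2) + (-2) + (0) + (0) + (0)] = 0/8 = 0
  <chi_3*chi_5, chi_5> = (1/8)[1*(2)*conj(2) + 1*(-2)*conj(-2) + 2*(0)*conj(0) + 2*(0)*conj(0) + 2*(0)*conj(0)]
      = (1/8)[(4) + (4) + (0) + (0) + (0)] = 8/8 = 1
Hence the multiplicities are chi_5: 1. Dimension check: dim(chi_3)*dim(chi_5) = 1*2 = 2 and sum (mult * dim) = 1*2 = 2.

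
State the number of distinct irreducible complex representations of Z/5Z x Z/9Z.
45

Solution. The number of irreducible complex representations of a finite group equals its number of conjugacy classes. Z/5Z x Z/9Z is abelian of order 45, so every element is its own conjugacy class: 45 classes, so Z/5Z x Z/9Z (order 45) has exactly 45 irreducible complex representations.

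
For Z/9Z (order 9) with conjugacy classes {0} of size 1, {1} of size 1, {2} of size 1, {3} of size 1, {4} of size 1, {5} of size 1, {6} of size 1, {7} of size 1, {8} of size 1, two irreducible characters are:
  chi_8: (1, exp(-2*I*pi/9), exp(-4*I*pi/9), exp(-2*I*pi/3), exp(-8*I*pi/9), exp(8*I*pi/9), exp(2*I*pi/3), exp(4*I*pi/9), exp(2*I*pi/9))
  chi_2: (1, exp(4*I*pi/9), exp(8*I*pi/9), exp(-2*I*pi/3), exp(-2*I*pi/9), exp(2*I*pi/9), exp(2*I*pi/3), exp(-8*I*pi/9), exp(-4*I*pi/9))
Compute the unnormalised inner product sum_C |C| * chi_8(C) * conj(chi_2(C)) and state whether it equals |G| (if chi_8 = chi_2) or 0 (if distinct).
Sum = 0; so <chi_8, chi_2> = 0 (distinct irreducibles are orthogonal).

Details: Compute term by term over conjugacy classes (|C| * chi_8(C) * conj(chi_2(C))):
  1*(1)*conj(1) + 1*(exp(-2*I*pi/9))*conj(exp(4*I*pi/9)) + 1*(exp(-4*I*pi/9))*conj(exp(8*I*pi/9)) + 1*(exp(-2*I*pi/3))*conj(exp(-2*I*pi/3)) + 1*(exp(-8*I*pi/9))*conj(exp(-2*I*pi/9)) + 1*(exp(8*I*pi/9))*conj(exp(2*I*pi/9)) + 1*(exp(2*I*pi/3))*conj(exp(2*I*pi/3)) + 1*(exp(4*I*pi/9))*conj(exp(-8*I*pi/9)) + 1*(exp(2*I*pi/9))*conj(exp(-4*I*pi/9))
  = (1) + (exp(-2*I*pi/3)) + (exp(2*I*pi/3)) + (1) + (exp(-2*I*pi/3)) + (exp(2*I*pi/3)) + (1) + (exp(-2*I*pi/3)) + (exp(2*I*pi/3))
  = 0.
(Exp terms are combined using exp(i*s)*conj(exp(i*t)) = exp(i*(s-t)), and sums of them are collapsed using the identity that for every m > 1 the m distinct m-th roots of unity sum to 0, e.g. 1 + exp(2*I*pi/3) + exp(-2*I*pi/3) = 0.)
Dividing by |G| = 9 gives 0/9 = 0, matching the row-orthogonality relation <chi_8, chi_2> = [chi_8 = chi_2].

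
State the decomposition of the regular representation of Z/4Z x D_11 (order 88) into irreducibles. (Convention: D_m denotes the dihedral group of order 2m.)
Each irreducible V_i of dimension d_i appears with multiplicity d_i, i.e. rho_reg = (direct sum over all irreducibles V_i) d_i V_i. The irreducible dimensions for Z/4Z x D_11 are 1, 1, 1, 1, 1, 1, 1, 1, 2, 2, 2, 2, 2, 2, 2, 2, 2, 2, 2, 2, 2, 2, 2, 2, 2, 2, 2, 2: 8 irreducibles of dimension 1, each with multiplicity 1; 20 irreducibles of dimension 2, each with multiplicity 2. Total dimension 8*1*1 + 20*2*2 = 88 = |G|.

General theorem: in the regular representation of a finite group G, each irreducible appears with multiplicity equal to its dimension. Check: dim(rho_reg) = sum d_i^2 = 1 + 1 + 1 + 1 + 1 + 1 + 1 + 1 + 4 + 4 + 4 + 4 + 4 + 4 + 4 + 4 + 4 + 4 + 4 + 4 + 4 + 4 + 4 + 4 + 4 + 4 + 4 + 4 = 88 = |G|.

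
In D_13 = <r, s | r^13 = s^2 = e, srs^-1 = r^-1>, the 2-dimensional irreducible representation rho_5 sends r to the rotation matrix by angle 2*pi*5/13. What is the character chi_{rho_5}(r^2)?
chi_{rho_5}(r^2) = 2*cos(2*pi*5*2/13) = 2*cos(6*pi/13)

Justification: rho_5(r^2) is rotation by angle 2*pi*5*2/13, whose trace is 2*cos(2*pi*5*2/13) = 2*cos(6*pi/13).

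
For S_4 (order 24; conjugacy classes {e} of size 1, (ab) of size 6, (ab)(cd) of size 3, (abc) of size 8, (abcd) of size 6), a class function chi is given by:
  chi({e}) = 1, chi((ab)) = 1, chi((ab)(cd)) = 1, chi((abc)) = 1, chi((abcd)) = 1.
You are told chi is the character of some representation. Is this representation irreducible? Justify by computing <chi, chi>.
Irreducible: <chi, chi> = 1.

Explanation: <chi, chi> = (1/|G|) sum_C |C| * |chi(C)|^2 = (1/24)[1*|1|^2 + 6*|1|^2 + 3*|1|^2 + 8*|1|^2 + 6*|1|^2]
  = (1/24)[(1) + (6) + (3) + (8) + (6)] = 24/24 = 1.
A character is irreducible iff <chi, chi> = 1, so this representation is irreducible.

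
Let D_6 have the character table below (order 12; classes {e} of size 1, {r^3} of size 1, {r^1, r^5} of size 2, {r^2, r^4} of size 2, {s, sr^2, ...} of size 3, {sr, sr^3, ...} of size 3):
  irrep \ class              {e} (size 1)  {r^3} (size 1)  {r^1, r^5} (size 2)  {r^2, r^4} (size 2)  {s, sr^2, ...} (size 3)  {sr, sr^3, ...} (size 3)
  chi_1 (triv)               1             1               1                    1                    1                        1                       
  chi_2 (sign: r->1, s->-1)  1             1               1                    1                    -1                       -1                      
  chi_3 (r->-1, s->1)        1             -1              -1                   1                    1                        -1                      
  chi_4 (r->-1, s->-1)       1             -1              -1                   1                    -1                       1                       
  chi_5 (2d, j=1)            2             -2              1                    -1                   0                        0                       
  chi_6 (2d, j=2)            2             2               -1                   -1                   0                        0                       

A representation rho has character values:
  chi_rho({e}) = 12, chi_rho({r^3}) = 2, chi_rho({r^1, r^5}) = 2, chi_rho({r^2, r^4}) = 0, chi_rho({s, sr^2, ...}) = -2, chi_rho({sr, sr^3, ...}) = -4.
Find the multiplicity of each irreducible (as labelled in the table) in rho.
Multiplicities: chi_1: 0, chi_2: 3, chi_3: 1, chi_4: 0, chi_5: 2, chi_6: 2.

Proof sketch: Use <chi_rho, chi> = (1/|G|) sum_C |C| * chi_rho(C) * conj(chi(C)) with |G| = 12 for each irreducible chi in the table:
  <chi_rho, chi_1> = (1/12)[1*(12)*conj(1) + 1*(2)*conj(1) + 2*(2)*conj(1) + 2*(0)*conj(1) + 3*(-2)*conj(1) + 3*(-4)*conj(1)]
      = (1/12)[(12) + (2) + (4) + (0) + (-6) + (-12)] = 0/12 = 0
  <chi_rho, chi_2> = (1/12)[1*(12)*conj(1) + 1*(2)*conj(1) + 2*(2)*conj(1) + 2*(0)*conj(1) + 3*(-2)*conj(-1) + 3*(-4)*conj(-1)]
      = (1/12)[(12) + (2) + (4) + (0) + (6) + (12)] = 36/12 = 3
  <chi_rho, chi_3> = (1/12)[1*(12)*conj(1) + 1*(2)*conj(-1) + 2*(2)*conj(-1) + 2*(0)*conj(1) + 3*(-2)*conj(1) + 3*(-4)*conj(-1)]
      = (1/12)[(12) + (-2) + (-4) + (0) + (-6) + (12)] = 12/12 = 1
  <chi_rho, chi_4> = (1/12)[1*(12)*conj(1) + 1*(2)*conj(-1) + 2*(2)*conj(-1) + 2*(0)*conj(1) + 3*(-2)*conj(-1) + 3*(-4)*conj(1)]
      = (1/12)[(12) + (-2) + (-4) + (0) + (6) + (-12)] = 0/12 = 0
  <chi_rho, chi_5> = (1/12)[1*(12)*conj(2) + 1*(2)*conj(-2) + 2*(2)*conj(1) + 2*(0)*conj(-1) + 3*(-2)*conj(0) + 3*(-4)*conj(0)]
      = (1/12)[(24) + (-4) + (4) + (0) + (0) + (0)] = 24/12 = 2
  <chi_rho, chi_6> = (1/12)[1*(12)*conj(2) + 1*(2)*conj(2) + 2*(2)*conj(-1) + 2*(0)*conj(-1) + 3*(-2)*conj(0) + 3*(-4)*conj(0)]
      = (1/12)[(24) + (4) + (-4) + (0) + (0) + (0)] = 24/12 = 2
Dimension check: dim(rho) = sum (mult * dim) = 0*1 + 3*1 + 1*1 + 0*1 + 2*2 + 2*2 = 12 = chi_rho(e) = 12.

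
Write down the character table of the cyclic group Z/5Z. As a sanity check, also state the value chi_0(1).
Character table of Z/5Z (irreps indexed chi_0,...,chi_4 with chi_k(m) = zeta_5^(k*m), zeta_5 = exp(2*pi*i/5)):
  irrep \ class  {0} (size 1)  {1} (size 1)    {2} (size 1)    {3} (size 1)    {4} (size 1)  
  chi_0          1             1               1               1               1             
  chi_1          1             exp(2*I*pi/5)   exp(4*I*pi/5)   exp(-4*I*pi/5)  exp(-2*I*pi/5)
  chi_2          1             exp(4*I*pi/5)   exp(-2*I*pi/5)  exp(2*I*pi/5)   exp(-4*I*pi/5)
  chi_3          1             exp(-4*I*pi/5)  exp(2*I*pi/5)   exp(-2*I*pi/5)  exp(4*I*pi/5) 
  chi_4          1             exp(-2*I*pi/5)  exp(-4*I*pi/5)  exp(4*I*pi/5)   exp(2*I*pi/5) 

Spot check: chi_0(1) = zeta_5^(0*1) = zeta_5^0 = 1.

Why: Z/5Z is abelian, so all 5 irreducible complex representations are 1-dimensional. They are given by chi_k(m) = zeta_5^(k*m) for k = 0,...,4. Row orthogonality: sum_m chi_k(m) conj(chi_l(m)) = 5 * [k = l].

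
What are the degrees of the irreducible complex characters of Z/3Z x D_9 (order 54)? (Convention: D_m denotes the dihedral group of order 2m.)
Dimensions: 1, 1, 1, 1, 1, 1, 2, 2, 2, 2, 2, 2, 2, 2, 2, 2, 2, 2

Justification: There are 18 irreducibles (= number of conjugacy classes). Their dimensions d_i satisfy sum d_i^2 = |G| = 54: 1 + 1 + 1 + 1 + 1 + 1 + 4 + 4 + 4 + 4 + 4 + 4 + 4 + 4 + 4 + 4 + 4 + 4 = 54. (For the product with Z/3Z: each of the 3 1-dim characters of Z/3Z tensors with each irrep of D_9, giving 3 copies of each D_9-dimension.)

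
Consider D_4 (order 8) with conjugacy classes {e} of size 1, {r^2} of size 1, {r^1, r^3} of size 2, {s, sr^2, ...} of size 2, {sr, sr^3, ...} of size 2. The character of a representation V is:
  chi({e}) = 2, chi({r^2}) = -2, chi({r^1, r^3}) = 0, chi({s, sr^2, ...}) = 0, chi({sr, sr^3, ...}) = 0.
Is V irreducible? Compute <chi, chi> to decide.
Irreducible: <chi, chi> = 1.

Proof sketch: <chi, chi> = (1/|G|) sum_C |C| * |chi(C)|^2 = (1/8)[1*|2|^2 + 1*|-2|^2 + 2*|0|^2 + 2*|0|^2 + 2*|0|^2]
  = (1/8)[(4) + (4) + (0) + (0) + (0)] = 8/8 = 1.
A character is irreducible iff <chi, chi> = 1, so this representation is irreducible.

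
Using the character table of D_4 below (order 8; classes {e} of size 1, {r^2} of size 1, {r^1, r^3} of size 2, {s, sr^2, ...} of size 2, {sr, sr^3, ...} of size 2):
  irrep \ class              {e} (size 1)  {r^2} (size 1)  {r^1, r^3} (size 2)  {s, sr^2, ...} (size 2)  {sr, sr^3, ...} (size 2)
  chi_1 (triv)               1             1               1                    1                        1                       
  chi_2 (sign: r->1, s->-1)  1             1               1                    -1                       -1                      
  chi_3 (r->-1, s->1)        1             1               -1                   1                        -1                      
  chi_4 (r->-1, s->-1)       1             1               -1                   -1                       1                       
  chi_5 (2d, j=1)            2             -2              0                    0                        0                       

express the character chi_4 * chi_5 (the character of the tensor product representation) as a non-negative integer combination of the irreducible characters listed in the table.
chi_4 tensor chi_5 = chi_5 (all other irreducibles have multiplicity 0).

Why: The character of a tensor product is the pointwise product (chi_4 * chi_5)(C) = chi_4(C) * chi_5(C):
  {e}: (1)*(2), {r^2}: (1)*(-2), {r^1, r^3}: (-1)*(0), {s, sr^2, ...}: (-1)*(0), {sr, sr^3, ...}: (1)*(0)
so (chi_4 * chi_5) takes values
  {e} -> 2, {r^2} -> -2, {r^1, r^3} -> 0, {s, sr^2, ...} -> 0, {sr, sr^3, ...} -> 0.
Now take the inner product of this character with each irreducible chi from the table, <chi_4*chi_5, chi> = (1/8) sum_C |C| (chi_4*chi_5)(C) conj(chi(C)):
  <chi_4*chi_5, chi_1> = (1/8)[1*(2)*conj(1) + 1*(-2)*conj(1) + 2*(0)*conj(1) + 2*(0)*conj(1) + 2*(0)*conj(1)]
      = (1/8)[(2) + (-2) + (0) + (0) + (0)] = 0/8 = 0
  <chi_4*chi_5, chi_2> = (1/8)[1*(2)*conj(1) + 1*(-2)*conj(1) + 2*(0)*conj(1) + 2*(0)*conj(-1) + 2*(0)*conj(-1)]
      = (1/8)[(2) + (-2) + (0) + (0) + (0)] = 0/8 = 0
  <chi_4*chi_5, chi_3> = (1/8)[1*(2)*conj(1) + 1*(-2)*conj(1) + 2*(0)*conj(-1) + 2*(0)*conj(1) + 2*(0)*conj(-1)]
      = (1/8)[(2) + (-2) + (0) + (0) + (0)] = 0/8 = 0
  <chi_4*chi_5, chi_4> = (1/8)[1*(2)*conj(1) + 1*(-2)*conj(1) + 2*(0)*conj(-1) + 2*(0)*conj(-1) + 2*(0)*conj(1)]
      = (1/8)[(2) + (-2) + (0) + (0) + (0)] = 0/8 = 0
  <chi_4*chi_5, chi_5> = (1/8)[1*(2)*conj(2) + 1*(-2)*conj(-2) + 2*(0)*conj(0) + 2*(0)*conj(0) + 2*(0)*conj(0)]
      = (1/8)[(4) + (4) + (0) + (0) + (0)] = 8/8 = 1
Hence the multiplicities are chi_5: 1. Dimension check: dim(chi_4)*dim(chi_5) = 1*2 = 2 and sum (mult * dim) = 1*2 = 2.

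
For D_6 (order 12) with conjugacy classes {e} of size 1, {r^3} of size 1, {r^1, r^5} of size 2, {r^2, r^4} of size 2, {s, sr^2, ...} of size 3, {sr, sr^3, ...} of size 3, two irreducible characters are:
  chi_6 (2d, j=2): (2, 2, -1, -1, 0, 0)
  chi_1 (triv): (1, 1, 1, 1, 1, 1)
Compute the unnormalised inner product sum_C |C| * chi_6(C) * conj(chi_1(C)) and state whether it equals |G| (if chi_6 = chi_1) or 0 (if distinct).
Sum = 0; so <chi_6, chi_1> = 0 (distinct irreducibles are orthogonal).

Proof sketch: Compute term by term over conjugacy classes (|C| * chi_6(C) * conj(chi_1(C))):
  1*(2)*conj(1) + 1*(2)*conj(1) + 2*(-1)*conj(1) + 2*(-1)*conj(1) + 3*(0)*conj(1) + 3*(0)*conj(1)
  = (2) + (2) + (-2) + (-2) + (0) + (0)
  = 0.
Dividing by |G| = 12 gives 0/12 = 0, matching the row-orthogonality relation <chi_6, chi_1> = [chi_6 = chi_1].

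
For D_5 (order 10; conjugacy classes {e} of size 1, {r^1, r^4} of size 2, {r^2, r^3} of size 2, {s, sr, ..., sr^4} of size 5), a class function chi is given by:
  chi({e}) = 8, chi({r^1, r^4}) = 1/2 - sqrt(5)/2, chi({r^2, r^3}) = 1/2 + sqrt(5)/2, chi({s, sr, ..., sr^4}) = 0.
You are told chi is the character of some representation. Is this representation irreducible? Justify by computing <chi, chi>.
Not irreducible (reducible): <chi, chi> = 7 > 1.

Solution. <chi, chi> = (1/|G|) sum_C |C| * |chi(C)|^2 = (1/10)[1*|8|^2 + 2*|1/2 - sqrt(5)/2|^2 + 2*|1/2 + sqrt(5)/2|^2 + 5*|0|^2]
  = (1/10)[(64) + (3 - sqrt(5)) + (sqrt(5) + 3) + (0)] = 70/10 = 7.
A character is irreducible iff <chi, chi> = 1, so this representation is reducible.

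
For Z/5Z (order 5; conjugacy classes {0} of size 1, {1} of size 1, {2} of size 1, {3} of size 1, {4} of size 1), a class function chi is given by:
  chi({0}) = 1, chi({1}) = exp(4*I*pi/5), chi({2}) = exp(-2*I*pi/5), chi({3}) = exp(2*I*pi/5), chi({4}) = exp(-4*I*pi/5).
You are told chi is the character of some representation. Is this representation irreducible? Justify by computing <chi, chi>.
Irreducible: <chi, chi> = 1.

Justification: <chi, chi> = (1/|G|) sum_C |C| * |chi(C)|^2 = (1/5)[1*|1|^2 + 1*|exp(4*I*pi/5)|^2 + 1*|exp(-2*I*pi/5)|^2 + 1*|exp(2*I*pi/5)|^2 + 1*|exp(-4*I*pi/5)|^2]
  = (1/5)[(1) + (1) + (1) + (1) + (1)] = 5/5 = 1.
(Exp terms are combined using exp(i*s)*conj(exp(i*t)) = exp(i*(s-t)), and sums of them are collapsed using the identity that for every m > 1 the m distinct m-th roots of unity sum to 0, e.g. 1 + exp(2*I*pi/3) + exp(-2*I*pi/3) = 0.)
A character is irreducible iff <chi, chi> = 1, so this representation is irreducible.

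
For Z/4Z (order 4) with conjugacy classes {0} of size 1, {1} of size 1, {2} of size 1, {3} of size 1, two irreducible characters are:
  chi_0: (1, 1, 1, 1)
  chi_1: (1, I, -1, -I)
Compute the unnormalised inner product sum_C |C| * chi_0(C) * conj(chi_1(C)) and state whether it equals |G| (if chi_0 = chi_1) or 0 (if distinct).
Sum = 0; so <chi_0, chi_1> = 0 (distinct irreducibles are orthogonal).

Justification: Compute term by term over conjugacy classes (|C| * chi_0(C) * conj(chi_1(C))):
  1*(1)*conj(1) + 1*(1)*conj(I) + 1*(1)*conj(-1) + 1*(1)*conj(-I)
  = (1) + (-I) + (-1) + (I)
  = 0.
(Exp terms are combined using exp(i*s)*conj(exp(i*t)) = exp(i*(s-t)), and sums of them are collapsed using the identity that for every m > 1 the m distinct m-th roots of unity sum to 0, e.g. 1 + exp(2*I*pi/3) + exp(-2*I*pi/3) = 0.)
Dividing by |G| = 4 gives 0/4 = 0, matching the row-orthogonality relation <chi_0, chi_1> = [chi_0 = chi_1].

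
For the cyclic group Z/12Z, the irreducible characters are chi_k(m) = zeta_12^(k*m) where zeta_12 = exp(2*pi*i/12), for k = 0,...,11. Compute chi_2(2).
chi_2(2) = zeta_12^4 = exp(2*I*pi/3)

Why: chi_2(2) = zeta_12^(2*2) = zeta_12^4. Since zeta_12^12 = 1, this equals zeta_12^4 = exp(2*pi*i*4/12) = exp(2*I*pi/3).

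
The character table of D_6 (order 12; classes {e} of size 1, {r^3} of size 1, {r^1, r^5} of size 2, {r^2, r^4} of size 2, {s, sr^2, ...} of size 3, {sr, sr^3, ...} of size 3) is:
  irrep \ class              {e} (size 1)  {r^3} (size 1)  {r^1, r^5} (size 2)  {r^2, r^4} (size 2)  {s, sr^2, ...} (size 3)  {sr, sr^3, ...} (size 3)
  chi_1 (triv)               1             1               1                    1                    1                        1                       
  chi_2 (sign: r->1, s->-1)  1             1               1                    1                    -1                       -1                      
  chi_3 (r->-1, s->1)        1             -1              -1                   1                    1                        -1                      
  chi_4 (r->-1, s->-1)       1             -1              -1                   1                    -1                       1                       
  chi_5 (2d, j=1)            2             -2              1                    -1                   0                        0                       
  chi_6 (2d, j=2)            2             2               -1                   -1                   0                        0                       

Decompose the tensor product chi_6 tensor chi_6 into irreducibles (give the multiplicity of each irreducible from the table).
chi_6 tensor chi_6 = chi_1 + chi_2 + chi_6 (all other irreducibles have multiplicity 0).

The character of a tensor product is the pointwise product (chi_6 * chi_6)(C) = chi_6(C) * chi_6(C):
  {e}: (2)*(2), {r^3}: (2)*(2), {r^1, r^5}: (-1)*(-1), {r^2, r^4}: (-1)*(-1), {s, sr^2, ...}: (0)*(0), {sr, sr^3, ...}: (0)*(0)
so (chi_6 * chi_6) takes values
  {e} -> 4, {r^3} -> 4, {r^1, r^5} -> 1, {r^2, r^4} -> 1, {s, sr^2, ...} -> 0, {sr, sr^3, ...} -> 0.
Now take the inner product of this character with each irreducible chi from the table, <chi_6*chi_6, chi> = (1/12) sum_C |C| (chi_6*chi_6)(C) conj(chi(C)):
  <chi_6*chi_6, chi_1> = (1/12)[1*(4)*conj(1) + 1*(4)*conj(1) + 2*(1)*conj(1) + 2*(1)*conj(1) + 3*(0)*conj(1) + 3*(0)*conj(1)]
      = (1/12)[(4) + (4) + (2) + (2) + (0) + (0)] = 12/12 = 1
  <chi_6*chi_6, chi_2> = (1/12)[1*(4)*conj(1) + 1*(4)*conj(1) + 2*(1)*conj(1) + 2*(1)*conj(1) + 3*(0)*conj(-1) + 3*(0)*conj(-1)]
      = (1/12)[(4) + (4) + (2) + (2) + (0) + (0)] = 12/12 = 1
  <chi_6*chi_6, chi_3> = (1/12)[1*(4)*conj(1) + 1*(4)*conj(-1) + 2*(1)*conj(-1) + 2*(1)*conj(1) + 3*(0)*conj(1) + 3*(0)*conj(-1)]
      = (1/12)[(4) + (-4) + (-2) + (2) + (0) + (0)] = 0/12 = 0
  <chi_6*chi_6, chi_4> = (1/12)[1*(4)*conj(1) + 1*(4)*conj(-1) + 2*(1)*conj(-1) + 2*(1)*conj(1) + 3*(0)*conj(-1) + 3*(0)*conj(1)]
      = (1/12)[(4) + (-4) + (-2) + (2) + (0) + (0)] = 0/12 = 0
  <chi_6*chi_6, chi_5> = (1/12)[1*(4)*conj(2) + 1*(4)*conj(-2) + 2*(1)*conj(1) + 2*(1)*conj(-1) + 3*(0)*conj(0) + 3*(0)*conj(0)]
      = (1/12)[(8) + (-8) + (2) + (-2) + (0) + (0)] = 0/12 = 0
  <chi_6*chi_6, chi_6> = (1/12)[1*(4)*conj(2) + 1*(4)*conj(2) + 2*(1)*conj(-1) + 2*(1)*conj(-1) + 3*(0)*conj(0) + 3*(0)*conj(0)]
      = (1/12)[(8) + (8) + (-2) + (-2) + (0) + (0)] = 12/12 = 1
Hence the multiplicities are chi_1: 1, chi_2: 1, chi_6: 1. Dimension check: dim(chi_6)*dim(chi_6) = 2*2 = 4 and sum (mult * dim) = 1*1 + 1*1 + 1*2 = 4.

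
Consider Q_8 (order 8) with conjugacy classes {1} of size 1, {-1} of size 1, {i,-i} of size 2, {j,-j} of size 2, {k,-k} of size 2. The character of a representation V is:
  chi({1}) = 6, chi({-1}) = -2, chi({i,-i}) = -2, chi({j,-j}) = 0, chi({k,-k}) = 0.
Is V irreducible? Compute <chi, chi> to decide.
Not irreducible (reducible): <chi, chi> = 6 > 1.

Justification: <chi, chi> = (1/|G|) sum_C |C| * |chi(C)|^2 = (1/8)[1*|6|^2 + 1*|-2|^2 + 2*|-2|^2 + 2*|0|^2 + 2*|0|^2]
  = (1/8)[(36) + (4) + (8) + (0) + (0)] = 48/8 = 6.
A character is irreducible iff <chi, chi> = 1, so this representation is reducible.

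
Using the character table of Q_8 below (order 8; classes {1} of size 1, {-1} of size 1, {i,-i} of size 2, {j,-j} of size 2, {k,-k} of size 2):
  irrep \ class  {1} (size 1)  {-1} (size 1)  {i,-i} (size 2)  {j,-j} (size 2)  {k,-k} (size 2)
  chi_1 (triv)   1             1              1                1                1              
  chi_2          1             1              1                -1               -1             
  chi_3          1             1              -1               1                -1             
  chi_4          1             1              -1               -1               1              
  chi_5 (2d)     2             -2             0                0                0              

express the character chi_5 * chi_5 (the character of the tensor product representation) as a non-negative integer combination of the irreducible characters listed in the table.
chi_5 tensor chi_5 = chi_1 + chi_2 + chi_3 + chi_4 (all other irreducibles have multiplicity 0).

Why: The character of a tensor product is the pointwise product (chi_5 * chi_5)(C) = chi_5(C) * chi_5(C):
  {1}: (2)*(2), {-1}: (-2)*(-2), {i,-i}: (0)*(0), {j,-j}: (0)*(0), {k,-k}: (0)*(0)
so (chi_5 * chi_5) takes values
  {1} -> 4, {-1} -> 4, {i,-i} -> 0, {j,-j} -> 0, {k,-k} -> 0.
Now take the inner product of this character with each irreducible chi from the table, <chi_5*chi_5, chi> = (1/8) sum_C |C| (chi_5*chi_5)(C) conj(chi(C)):
  <chi_5*chi_5, chi_1> = (1/8)[1*(4)*conj(1) + 1*(4)*conj(1) + 2*(0)*conj(1) + 2*(0)*conj(1) + 2*(0)*conj(1)]
      = (1/8)[(4) + (4) + (0) + (0) + (0)] = 8/8 = 1
  <chi_5*chi_5, chi_2> = (1/8)[1*(4)*conj(1) + 1*(4)*conj(1) + 2*(0)*conj(1) + 2*(0)*conj(-1) + 2*(0)*conj(-1)]
      = (1/8)[(4) + (4) + (0) + (0) + (0)] = 8/8 = 1
  <chi_5*chi_5, chi_3> = (1/8)[1*(4)*conj(1) + 1*(4)*conj(1) + 2*(0)*conj(-1) + 2*(0)*conj(1) + 2*(0)*conj(-1)]
      = (1/8)[(4) + (4) + (0) + (0) + (0)] = 8/8 = 1
  <chi_5*chi_5, chi_4> = (1/8)[1*(4)*conj(1) + 1*(4)*conj(1) + 2*(0)*conj(-1) + 2*(0)*conj(-1) + 2*(0)*conj(1)]
      = (1/8)[(4) + (4) + (0) + (0) + (0)] = 8/8 = 1
  <chi_5*chi_5, chi_5> = (1/8)[1*(4)*conj(2) + 1*(4)*conj(-2) + 2*(0)*conj(0) + 2*(0)*conj(0) + 2*(0)*conj(0)]
      = (1/8)[(8) + (-8) + (0) + (0) + (0)] = 0/8 = 0
Hence the multiplicities are chi_1: 1, chi_2: 1, chi_3: 1, chi_4: 1. Dimension check: dim(chi_5)*dim(chi_5) = 2*2 = 4 and sum (mult * dim) = 1*1 + 1*1 + 1*1 + 1*1 = 4.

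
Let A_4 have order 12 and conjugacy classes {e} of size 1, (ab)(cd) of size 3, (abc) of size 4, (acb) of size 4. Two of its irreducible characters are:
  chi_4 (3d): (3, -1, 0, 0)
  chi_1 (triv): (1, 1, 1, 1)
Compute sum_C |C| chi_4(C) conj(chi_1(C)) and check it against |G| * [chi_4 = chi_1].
Sum = 0; so <chi_4, chi_1> = 0 (distinct irreducibles are orthogonal).

Argument: Compute term by term over conjugacy classes (|C| * chi_4(C) * conj(chi_1(C))):
  1*(3)*conj(1) + 3*(-1)*conj(1) + 4*(0)*conj(1) + 4*(0)*conj(1)
  = (3) + (-3) + (0) + (0)
  = 0.
(Exp terms are combined using exp(i*s)*conj(exp(i*t)) = exp(i*(s-t)), and sums of them are collapsed using the identity that for every m > 1 the m distinct m-th roots of unity sum to 0, e.g. 1 + exp(2*I*pi/3) + exp(-2*I*pi/3) = 0.)
Dividing by |G| = 12 gives 0/12 = 0, matching the row-orthogonality relation <chi_4, chi_1> = [chi_4 = chi_1].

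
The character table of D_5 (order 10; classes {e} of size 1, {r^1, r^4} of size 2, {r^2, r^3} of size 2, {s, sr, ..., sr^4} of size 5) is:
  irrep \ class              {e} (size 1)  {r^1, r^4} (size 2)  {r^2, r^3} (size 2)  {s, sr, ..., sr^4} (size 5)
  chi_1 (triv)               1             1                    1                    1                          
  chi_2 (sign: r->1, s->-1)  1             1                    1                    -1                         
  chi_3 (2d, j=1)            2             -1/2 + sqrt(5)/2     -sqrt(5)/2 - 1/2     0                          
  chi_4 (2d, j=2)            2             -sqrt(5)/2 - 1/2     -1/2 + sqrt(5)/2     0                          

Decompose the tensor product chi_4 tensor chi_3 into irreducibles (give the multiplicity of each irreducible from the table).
chi_4 tensor chi_3 = chi_3 + chi_4 (all other irreducibles have multiplicity 0).

Why: The character of a tensor product is the pointwise product (chi_4 * chi_3)(C) = chi_4(C) * chi_3(C):
  {e}: (2)*(2), {r^1, r^4}: (-sqrt(5)/2 - 1/2)*(-1/2 + sqrt(5)/2), {r^2, r^3}: (-1/2 + sqrt(5)/2)*(-sqrt(5)/2 - 1/2), {s, sr, ..., sr^4}: (0)*(0)
so (chi_4 * chi_3) takes values
  {e} -> 4, {r^1, r^4} -> -1, {r^2, r^3} -> -1, {s, sr, ..., sr^4} -> 0.
Now take the inner product of this character with each irreducible chi from the table, <chi_4*chi_3, chi> = (1/10) sum_C |C| (chi_4*chi_3)(C) conj(chi(C)):
  <chi_4*chi_3, chi_1> = (1/10)[1*(4)*conj(1) + 2*(-1)*conj(1) + 2*(-1)*conj(1) + 5*(0)*conj(1)]
      = (1/10)[(4) + (-2) + (-2) + (0)] = 0/10 = 0
  <chi_4*chi_3, chi_2> = (1/10)[1*(4)*conj(1) + 2*(-1)*conj(1) + 2*(-1)*conj(1) + 5*(0)*conj(-1)]
      = (1/10)[(4) + (-2) + (-2) + (0)] = 0/10 = 0
  <chi_4*chi_3, chi_3> = (1/10)[1*(4)*conj(2) + 2*(-1)*conj(-1/2 + sqrt(5)/2) + 2*(-1)*conj(-sqrt(5)/2 - 1/2) + 5*(0)*conj(0)]
      = (1/10)[(8) + (1 - sqrt(5)) + (1 + sqrt(5)) + (0)] = 10/10 = 1
  <chi_4*chi_3, chi_4> = (1/10)[1*(4)*conj(2) + 2*(-1)*conj(-sqrt(5)/2 - 1/2) + 2*(-1)*conj(-1/2 + sqrt(5)/2) + 5*(0)*conj(0)]
      = (1/10)[(8) + (1 + sqrt(5)) + (1 - sqrt(5)) + (0)] = 10/10 = 1
Hence the multiplicities are chi_3: 1, chi_4: 1. Dimension check: dim(chi_4)*dim(chi_3) = 2*2 = 4 and sum (mult * dim) = 1*2 + 1*2 = 4.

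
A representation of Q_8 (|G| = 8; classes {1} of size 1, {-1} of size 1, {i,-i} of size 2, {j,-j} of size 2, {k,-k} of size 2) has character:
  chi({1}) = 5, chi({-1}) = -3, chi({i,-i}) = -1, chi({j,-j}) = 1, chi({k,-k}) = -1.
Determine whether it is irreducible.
Not irreducible (reducible): <chi, chi> = 5 > 1.

Details: <chi, chi> = (1/|G|) sum_C |C| * |chi(C)|^2 = (1/8)[1*|5|^2 + 1*|-3|^2 + 2*|-1|^2 + 2*|1|^2 + 2*|-1|^2]
  = (1/8)[(25) + (9) + (2) + (2) + (2)] = 40/8 = 5.
A character is irreducible iff <chi, chi> = 1, so this representation is reducible.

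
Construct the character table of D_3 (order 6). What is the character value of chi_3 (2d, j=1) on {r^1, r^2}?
Conjugacy classes: {e} of size 1, {r^1, r^2} of size 2, {s, sr, ..., sr^2} of size 3.
Character table:
  irrep \ class              {e} (size 1)  {r^1, r^2} (size 2)  {s, sr, ..., sr^2} (size 3)
  chi_1 (triv)               1             1                    1                          
  chi_2 (sign: r->1, s->-1)  1             1                    -1                         
  chi_3 (2d, j=1)            2             -1                   0                          

Spot check: chi_3 (2d, j=1) on {r^1, r^2} = -1.

Working: D_3 has order 2*3 = 6 with 3 conjugacy classes, hence 3 irreducibles. Sum of squared dims 1 + 1 + 4 = 6 = |G|. Linear characters come from the abelianisation; the 2-dimensional irreps have character r^k -> 2*cos(2*pi*j*k/3), reflections -> 0.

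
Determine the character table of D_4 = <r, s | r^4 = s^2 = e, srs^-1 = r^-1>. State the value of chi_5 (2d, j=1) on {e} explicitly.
Conjugacy classes: {e} of size 1, {r^2} of size 1, {r^1, r^3} of size 2, {s, sr^2, ...} of size 2, {sr, sr^3, ...} of size 2.
Character table:
  irrep \ class              {e} (size 1)  {r^2} (size 1)  {r^1, r^3} (size 2)  {s, sr^2, ...} (size 2)  {sr, sr^3, ...} (size 2)
  chi_1 (triv)               1             1               1                    1                        1                       
  chi_2 (sign: r->1, s->-1)  1             1               1                    -1                       -1                      
  chi_3 (r->-1, s->1)        1             1               -1                   1                        -1                      
  chi_4 (r->-1, s->-1)       1             1               -1                   -1                       1                       
  chi_5 (2d, j=1)            2             -2              0                    0                        0                       

Spot check: chi_5 (2d, j=1) on {e} = 2.

Working: D_4 has order 2*4 = 8 with 5 conjugacy classes, hence 5 irreducibles. Sum of squared dims 1 + 1 + 1 + 1 + 4 = 8 = |G|. Linear characters come from the abelianisation; the 2-dimensional irreps have character r^k -> 2*cos(2*pi*j*k/4), reflections -> 0.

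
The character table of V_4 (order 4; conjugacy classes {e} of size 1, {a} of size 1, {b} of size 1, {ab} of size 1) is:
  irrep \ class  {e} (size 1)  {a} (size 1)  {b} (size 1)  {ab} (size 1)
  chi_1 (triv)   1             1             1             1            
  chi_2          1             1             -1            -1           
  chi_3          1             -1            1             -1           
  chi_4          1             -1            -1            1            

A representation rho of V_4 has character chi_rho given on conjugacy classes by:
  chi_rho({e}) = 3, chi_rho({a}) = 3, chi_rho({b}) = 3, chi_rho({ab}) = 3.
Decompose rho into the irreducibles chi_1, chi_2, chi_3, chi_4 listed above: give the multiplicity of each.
Multiplicities: chi_1: 3, chi_2: 0, chi_3: 0, chi_4: 0.

Proof sketch: Use <chi_rho, chi> = (1/|G|) sum_C |C| * chi_rho(C) * conj(chi(C)) with |G| = 4 for each irreducible chi in the table:
  <chi_rho, chi_1> = (1/4)[1*(3)*conj(1) + 1*(3)*conj(1) + 1*(3)*conj(1) + 1*(3)*conj(1)]
      = (1/4)[(3) + (3) + (3) + (3)] = 12/4 = 3
  <chi_rho, chi_2> = (1/4)[1*(3)*conj(1) + 1*(3)*conj(1) + 1*(3)*conj(-1) + 1*(3)*conj(-1)]
      = (1/4)[(3) + (3) + (-3) + (-3)] = 0/4 = 0
  <chi_rho, chi_3> = (1/4)[1*(3)*conj(1) + 1*(3)*conj(-1) + 1*(3)*conj(1) + 1*(3)*conj(-1)]
      = (1/4)[(3) + (-3) + (3) + (-3)] = 0/4 = 0
  <chi_rho, chi_4> = (1/4)[1*(3)*conj(1) + 1*(3)*conj(-1) + 1*(3)*conj(-1) + 1*(3)*conj(1)]
      = (1/4)[(3) + (-3) + (-3) + (3)] = 0/4 = 0
Dimension check: dim(rho) = sum (mult * dim) = 3*1 + 0*1 + 0*1 + 0*1 = 3 = chi_rho(e) = 3.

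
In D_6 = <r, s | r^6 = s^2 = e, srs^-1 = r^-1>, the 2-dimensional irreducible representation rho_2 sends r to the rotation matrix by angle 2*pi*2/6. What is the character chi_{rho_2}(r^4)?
chi_{rho_2}(r^4) = 2*cos(2*pi*2*4/6) = -1

Why: rho_2(r^4) is rotation by angle 2*pi*2*4/6, whose trace is 2*cos(2*pi*2*4/6) = -1.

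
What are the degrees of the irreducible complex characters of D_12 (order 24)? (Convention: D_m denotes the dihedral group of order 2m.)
Dimensions: 1, 1, 1, 1, 2, 2, 2, 2, 2

Working: There are 9 irreducibles (= number of conjugacy classes). Their dimensions d_i satisfy sum d_i^2 = |G| = 24: 1 + 1 + 1 + 1 + 4 + 4 + 4 + 4 + 4 = 24.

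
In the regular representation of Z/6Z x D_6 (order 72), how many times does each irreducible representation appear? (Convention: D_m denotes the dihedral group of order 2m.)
Each irreducible V_i of dimension d_i appears with multiplicity d_i, i.e. rho_reg = (direct sum over all irreducibles V_i) d_i V_i. The irreducible dimensions for Z/6Z x D_6 are 1, 1, 1, 1, 1, 1, 1, 1, 1, 1, 1, 1, 1, 1, 1, 1, 1, 1, 1, 1, 1, 1, 1, 1, 2, 2, 2, 2, 2, 2, 2, 2, 2, 2, 2, 2: 24 irreducibles of dimension 1, each with multiplicity 1; 12 irreducibles of dimension 2, each with multiplicity 2. Total dimension 24*1*1 + 12*2*2 = 72 = |G|.

Working: General theorem: in the regular representation of a finite group G, each irreducible appears with multiplicity equal to its dimension. Check: dim(rho_reg) = sum d_i^2 = 1 + 1 + 1 + 1 + 1 + 1 + 1 + 1 + 1 + 1 + 1 + 1 + 1 + 1 + 1 + 1 + 1 + 1 + 1 + 1 + 1 + 1 + 1 + 1 + 4 + 4 + 4 + 4 + 4 + 4 + 4 + 4 + 4 + 4 + 4 + 4 = 72 = |G|.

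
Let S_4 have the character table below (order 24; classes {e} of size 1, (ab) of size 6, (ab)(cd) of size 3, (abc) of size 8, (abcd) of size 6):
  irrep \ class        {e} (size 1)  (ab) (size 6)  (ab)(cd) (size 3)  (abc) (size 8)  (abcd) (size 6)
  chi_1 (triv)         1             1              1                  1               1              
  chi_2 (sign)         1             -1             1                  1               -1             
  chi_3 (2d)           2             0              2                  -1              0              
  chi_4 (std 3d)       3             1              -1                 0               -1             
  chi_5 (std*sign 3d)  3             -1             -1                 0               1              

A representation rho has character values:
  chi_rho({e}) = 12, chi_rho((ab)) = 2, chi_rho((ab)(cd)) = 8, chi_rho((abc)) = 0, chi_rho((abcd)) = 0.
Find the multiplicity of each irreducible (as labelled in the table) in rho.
Multiplicities: chi_1: 2, chi_2: 1, chi_3: 3, chi_4: 1, chi_5: 0.

Details: Use <chi_rho, chi> = (1/|G|) sum_C |C| * chi_rho(C) * conj(chi(C)) with |G| = 24 for each irreducible chi in the table:
  <chi_rho, chi_1> = (1/24)[1*(12)*conj(1) + 6*(2)*conj(1) + 3*(8)*conj(1) + 8*(0)*conj(1) + 6*(0)*conj(1)]
      = (1/24)[(12) + (12) + (24) + (0) + (0)] = 48/24 = 2
  <chi_rho, chi_2> = (1/24)[1*(12)*conj(1) + 6*(2)*conj(-1) + 3*(8)*conj(1) + 8*(0)*conj(1) + 6*(0)*conj(-1)]
      = (1/24)[(12) + (-12) + (24) + (0) + (0)] = 24/24 = 1
  <chi_rho, chi_3> = (1/24)[1*(12)*conj(2) + 6*(2)*conj(0) + 3*(8)*conj(2) + 8*(0)*conj(-1) + 6*(0)*conj(0)]
      = (1/24)[(24) + (0) + (48) + (0) + (0)] = 72/24 = 3
  <chi_rho, chi_4> = (1/24)[1*(12)*conj(3) + 6*(2)*conj(1) + 3*(8)*conj(-1) + 8*(0)*conj(0) + 6*(0)*conj(-1)]
      = (1/24)[(36) + (12) + (-24) + (0) + (0)] = 24/24 = 1
  <chi_rho, chi_5> = (1/24)[1*(12)*conj(3) + 6*(2)*conj(-1) + 3*(8)*conj(-1) + 8*(0)*conj(0) + 6*(0)*conj(1)]
      = (1/24)[(36) + (-12) + (-24) + (0) + (0)] = 0/24 = 0
Dimension check: dim(rho) = sum (mult * dim) = 2*1 + 1*1 + 3*2 + 1*3 + 0*3 = 12 = chi_rho(e) = 12.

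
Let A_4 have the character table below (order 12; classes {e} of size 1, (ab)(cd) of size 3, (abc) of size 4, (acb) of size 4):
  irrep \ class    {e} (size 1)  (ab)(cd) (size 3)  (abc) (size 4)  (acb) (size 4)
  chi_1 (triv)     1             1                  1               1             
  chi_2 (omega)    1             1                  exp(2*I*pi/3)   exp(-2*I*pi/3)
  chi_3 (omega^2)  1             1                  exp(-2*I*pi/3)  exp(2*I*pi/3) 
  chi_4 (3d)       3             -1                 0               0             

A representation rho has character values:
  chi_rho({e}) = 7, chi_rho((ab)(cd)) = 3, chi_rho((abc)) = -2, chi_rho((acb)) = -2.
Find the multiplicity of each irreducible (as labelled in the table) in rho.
Multiplicities: chi_1: 0, chi_2: 2, chi_3: 2, chi_4: 1.

Reasoning: Use <chi_rho, chi> = (1/|G|) sum_C |C| * chi_rho(C) * conj(chi(C)) with |G| = 12 for each irreducible chi in the table:
  <chi_rho, chi_1> = (1/12)[1*(7)*conj(1) + 3*(3)*conj(1) + 4*(-2)*conj(1) + 4*(-2)*conj(1)]
      = (1/12)[(7) + (9) + (-8) + (-8)] = 0/12 = 0
  <chi_rho, chi_2> = (1/12)[1*(7)*conj(1) + 3*(3)*conj(1) + 4*(-2)*conj(exp(2*I*pi/3)) + 4*(-2)*conj(exp(-2*I*pi/3))]
      = (1/12)[(7) + (9) + (8 + 8*exp(2*I*pi/3)) + (8 + 8*exp(-2*I*pi/3))] = 24/12 = 2
  <chi_rho, chi_3> = (1/12)[1*(7)*conj(1) + 3*(3)*conj(1) + 4*(-2)*conj(exp(-2*I*pi/3)) + 4*(-2)*conj(exp(2*I*pi/3))]
      = (1/12)[(7) + (9) + (8 + 8*exp(-2*I*pi/3)) + (8 + 8*exp(2*I*pi/3))] = 24/12 = 2
  <chi_rho, chi_4> = (1/12)[1*(7)*conj(3) + 3*(3)*conj(-1) + 4*(-2)*conj(0) + 4*(-2)*conj(0)]
      = (1/12)[(21) + (-9) + (0) + (0)] = 12/12 = 1
(Exp terms are combined using exp(i*s)*conj(exp(i*t)) = exp(i*(s-t)), and sums of them are collapsed using the identity that for every m > 1 the m distinct m-th roots of unity sum to 0, e.g. 1 + exp(2*I*pi/3) + exp(-2*I*pi/3) = 0.)
Dimension check: dim(rho) = sum (mult * dim) = 0*1 + 2*1 + 2*1 + 1*3 = 7 = chi_rho(e) = 7.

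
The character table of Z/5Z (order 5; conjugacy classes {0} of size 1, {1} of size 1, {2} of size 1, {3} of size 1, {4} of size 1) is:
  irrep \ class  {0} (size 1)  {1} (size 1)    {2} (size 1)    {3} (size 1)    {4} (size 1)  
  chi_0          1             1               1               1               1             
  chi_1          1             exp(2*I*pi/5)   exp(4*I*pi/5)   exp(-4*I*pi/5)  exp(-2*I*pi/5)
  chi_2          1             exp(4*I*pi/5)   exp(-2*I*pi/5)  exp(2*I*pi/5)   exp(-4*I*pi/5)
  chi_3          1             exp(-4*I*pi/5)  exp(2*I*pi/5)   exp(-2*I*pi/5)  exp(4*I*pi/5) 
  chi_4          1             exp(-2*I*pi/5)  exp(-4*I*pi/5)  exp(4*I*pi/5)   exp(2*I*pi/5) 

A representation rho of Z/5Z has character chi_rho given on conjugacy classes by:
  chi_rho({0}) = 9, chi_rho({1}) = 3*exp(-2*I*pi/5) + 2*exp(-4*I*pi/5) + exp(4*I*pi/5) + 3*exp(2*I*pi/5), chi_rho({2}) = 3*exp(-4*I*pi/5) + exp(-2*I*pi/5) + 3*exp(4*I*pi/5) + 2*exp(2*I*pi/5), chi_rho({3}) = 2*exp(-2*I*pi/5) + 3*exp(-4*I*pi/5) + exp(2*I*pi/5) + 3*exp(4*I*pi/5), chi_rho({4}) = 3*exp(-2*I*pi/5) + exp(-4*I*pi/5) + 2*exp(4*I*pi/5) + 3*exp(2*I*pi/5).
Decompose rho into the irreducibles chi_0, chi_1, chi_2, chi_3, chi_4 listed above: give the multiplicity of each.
Multiplicities: chi_0: 0, chi_1: 3, chi_2: 1, chi_3: 2, chi_4: 3.

Use <chi_rho, chi> = (1/|G|) sum_C |C| * chi_rho(C) * conj(chi(C)) with |G| = 5 for each irreducible chi in the table:
  <chi_rho, chi_0> = (1/5)[1*(9)*conj(1) + 1*(3*exp(-2*I*pi/5) + 2*exp(-4*I*pi/5) + exp(4*I*pi/5) + 3*exp(2*I*pi/5))*conj(1) + 1*(3*exp(-4*I*pi/5) + exp(-2*I*pi/5) + 3*exp(4*I*pi/5) + 2*exp(2*I*pi/5))*conj(1) + 1*(2*exp(-2*I*pi/5) + 3*exp(-4*I*pi/5) + exp(2*I*pi/5) + 3*exp(4*I*pi/5))*conj(1) + 1*(3*exp(-2*I*pi/5) + exp(-4*I*pi/5) + 2*exp(4*I*pi/5) + 3*exp(2*I*pi/5))*conj(1)]
      = (1/5)[(9) + (3*exp(-2*I*pi/5) + 2*exp(-4*I*pi/5) + exp(4*I*pi/5) + 3*exp(2*I*pi/5)) + (3*exp(-4*I*pi/5) + exp(-2*I*pi/5) + 3*exp(4*I*pi/5) + 2*exp(2*I*pi/5)) + (2*exp(-2*I*pi/5) + 3*exp(-4*I*pi/5) + exp(2*I*pi/5) + 3*exp(4*I*pi/5)) + (3*exp(-2*I*pi/5) + exp(-4*I*pi/5) + 2*exp(4*I*pi/5) + 3*exp(2*I*pi/5))] = 0/5 = 0
  <chi_rho, chi_1> = (1/5)[1*(9)*conj(1) + 1*(3*exp(-2*I*pi/5) + 2*exp(-4*I*pi/5) + exp(4*I*pi/5) + 3*exp(2*I*pi/5))*conj(exp(2*I*pi/5)) + 1*(3*exp(-4*I*pi/5) + exp(-2*I*pi/5) + 3*exp(4*I*pi/5) + 2*exp(2*I*pi/5))*conj(exp(4*I*pi/5)) + 1*(2*exp(-2*I*pi/5) + 3*exp(-4*I*pi/5) + exp(2*I*pi/5) + 3*exp(4*I*pi/5))*conj(exp(-4*I*pi/5)) + 1*(3*exp(-2*I*pi/5) + exp(-4*I*pi/5) + 2*exp(4*I*pi/5) + 3*exp(2*I*pi/5))*conj(exp(-2*I*pi/5))]
      = (1/5)[(9) + (3 + 3*exp(-4*I*pi/5) + exp(2*I*pi/5) + 2*exp(4*I*pi/5)) + (3 + 2*exp(-2*I*pi/5) + exp(4*I*pi/5) + 3*exp(2*I*pi/5)) + (3 + 3*exp(-2*I*pi/5) + exp(-4*I*pi/5) + 2*exp(2*I*pi/5)) + (3 + 2*exp(-4*I*pi/5) + exp(-2*I*pi/5) + 3*exp(4*I*pi/5))] = 15/5 = 3
  <chi_rho, chi_2> = (1/5)[1*(9)*conj(1) + 1*(3*exp(-2*I*pi/5) + 2*exp(-4*I*pi/5) + exp(4*I*pi/5) + 3*exp(2*I*pi/5))*conj(exp(4*I*pi/5)) + 1*(3*exp(-4*I*pi/5) + exp(-2*I*pi/5) + 3*exp(4*I*pi/5) + 2*exp(2*I*pi/5))*conj(exp(-2*I*pi/5)) + 1*(2*exp(-2*I*pi/5) + 3*exp(-4*I*pi/5) + exp(2*I*pi/5) + 3*exp(4*I*pi/5))*conj(exp(2*I*pi/5)) + 1*(3*exp(-2*I*pi/5) + exp(-4*I*pi/5) + 2*exp(4*I*pi/5) + 3*exp(2*I*pi/5))*conj(exp(-4*I*pi/5))]
      = (1/5)[(9) + (1 + 3*exp(-2*I*pi/5) + 3*exp(4*I*pi/5) + 2*exp(2*I*pi/5)) + (1 + 3*exp(-2*I*pi/5) + 3*exp(-4*I*pi/5) + 2*exp(4*I*pi/5)) + (1 + 2*exp(-4*I*pi/5) + 3*exp(4*I*pi/5) + 3*exp(2*I*pi/5)) + (1 + 2*exp(-2*I*pi/5) + 3*exp(-4*I*pi/5) + 3*exp(2*I*pi/5))] = 5/5 = 1
  <chi_rho, chi_3> = (1/5)[1*(9)*conj(1) + 1*(3*exp(-2*I*pi/5) + 2*exp(-4*I*pi/5) + exp(4*I*pi/5) + 3*exp(2*I*pi/5))*conj(exp(-4*I*pi/5)) + 1*(3*exp(-4*I*pi/5) + exp(-2*I*pi/5) + 3*exp(4*I*pi/5) + 2*exp(2*I*pi/5))*conj(exp(2*I*pi/5)) + 1*(2*exp(-2*I*pi/5) + 3*exp(-4*I*pi/5) + exp(2*I*pi/5) + 3*exp(4*I*pi/5))*conj(exp(-2*I*pi/5)) + 1*(3*exp(-2*I*pi/5) + exp(-4*I*pi/5) + 2*exp(4*I*pi/5) + 3*exp(2*I*pi/5))*conj(exp(4*I*pi/5))]
      = (1/5)[(9) + (2 + 3*exp(-4*I*pi/5) + exp(-2*I*pi/5) + 3*exp(2*I*pi/5)) + (2 + exp(-4*I*pi/5) + 3*exp(4*I*pi/5) + 3*exp(2*I*pi/5)) + (2 + 3*exp(-2*I*pi/5) + 3*exp(-4*I*pi/5) + exp(4*I*pi/5)) + (2 + 3*exp(-2*I*pi/5) + exp(2*I*pi/5) + 3*exp(4*I*pi/5))] = 10/5 = 2
  <chi_rho, chi_4> = (1/5)[1*(9)*conj(1) + 1*(3*exp(-2*I*pi/5) + 2*exp(-4*I*pi/5) + exp(4*I*pi/5) + 3*exp(2*I*pi/5))*conj(exp(-2*I*pi/5)) + 1*(3*exp(-4*I*pi/5) + exp(-2*I*pi/5) + 3*exp(4*I*pi/5) + 2*exp(2*I*pi/5))*conj(exp(-4*I*pi/5)) + 1*(2*exp(-2*I*pi/5) + 3*exp(-4*I*pi/5) + exp(2*I*pi/5) + 3*exp(4*I*pi/5))*conj(exp(4*I*pi/5)) + 1*(3*exp(-2*I*pi/5) + exp(-4*I*pi/5) + 2*exp(4*I*pi/5) + 3*exp(2*I*pi/5))*conj(exp(2*I*pi/5))]
      = (1/5)[(9) + (3 + 2*exp(-2*I*pi/5) + exp(-4*I*pi/5) + 3*exp(4*I*pi/5)) + (3 + 3*exp(-2*I*pi/5) + 2*exp(-4*I*pi/5) + exp(2*I*pi/5)) + (3 + exp(-2*I*pi/5) + 2*exp(4*I*pi/5) + 3*exp(2*I*pi/5)) + (3 + 3*exp(-4*I*pi/5) + exp(4*I*pi/5) + 2*exp(2*I*pi/5))] = 15/5 = 3
(Exp terms are combined using exp(i*s)*conj(exp(i*t)) = exp(i*(s-t)), and sums of them are collapsed using the identity that for every m > 1 the m distinct m-th roots of unity sum to 0, e.g. 1 + exp(2*I*pi/3) + exp(-2*I*pi/3) = 0.)
Dimension check: dim(rho) = sum (mult * dim) = 0*1 + 3*1 + 1*1 + 2*1 + 3*1 = 9 = chi_rho(e) = 9.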